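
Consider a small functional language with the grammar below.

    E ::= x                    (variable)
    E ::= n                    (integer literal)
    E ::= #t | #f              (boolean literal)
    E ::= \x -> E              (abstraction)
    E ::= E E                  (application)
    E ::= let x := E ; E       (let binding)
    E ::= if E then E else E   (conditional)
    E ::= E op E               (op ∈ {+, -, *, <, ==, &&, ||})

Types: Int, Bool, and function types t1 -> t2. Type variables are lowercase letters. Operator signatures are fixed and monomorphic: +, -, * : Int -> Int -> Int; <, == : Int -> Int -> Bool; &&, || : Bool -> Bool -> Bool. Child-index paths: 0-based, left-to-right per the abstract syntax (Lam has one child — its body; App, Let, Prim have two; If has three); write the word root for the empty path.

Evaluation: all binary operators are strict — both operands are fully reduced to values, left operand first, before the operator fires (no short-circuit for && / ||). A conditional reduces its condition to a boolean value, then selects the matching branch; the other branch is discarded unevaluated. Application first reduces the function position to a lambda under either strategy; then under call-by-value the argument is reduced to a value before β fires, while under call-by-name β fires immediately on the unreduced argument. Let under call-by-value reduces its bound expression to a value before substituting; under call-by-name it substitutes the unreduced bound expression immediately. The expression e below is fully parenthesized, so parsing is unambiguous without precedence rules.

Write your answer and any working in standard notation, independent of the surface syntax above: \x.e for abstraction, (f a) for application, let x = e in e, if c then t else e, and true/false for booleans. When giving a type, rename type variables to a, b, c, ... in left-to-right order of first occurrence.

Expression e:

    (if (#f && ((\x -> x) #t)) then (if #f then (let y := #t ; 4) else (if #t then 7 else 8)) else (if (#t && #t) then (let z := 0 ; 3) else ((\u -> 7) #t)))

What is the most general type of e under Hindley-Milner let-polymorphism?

Answer: Int

Trace:
  unify Bool ~ Bool
x : a
\x._ : a -> a
  unify a -> a ~ Bool -> b
  unify a ~ Bool
  unify Bool ~ b
_ _ : Bool
  unify Bool ~ Bool
  unify Bool ~ Bool
  unify Bool ~ Bool
let y : Bool
  unify Bool ~ Bool
  unify Int ~ Int
  unify Int ~ Int
  unify Bool ~ Bool
  unify Bool ~ Bool
  unify Bool ~ Bool
let z : Int
\u._ : c -> Int
  unify c -> Int ~ Bool -> d
  unify c ~ Bool
  unify Int ~ d
_ _ : Int
  unify Int ~ Int
  unify Int ~ Int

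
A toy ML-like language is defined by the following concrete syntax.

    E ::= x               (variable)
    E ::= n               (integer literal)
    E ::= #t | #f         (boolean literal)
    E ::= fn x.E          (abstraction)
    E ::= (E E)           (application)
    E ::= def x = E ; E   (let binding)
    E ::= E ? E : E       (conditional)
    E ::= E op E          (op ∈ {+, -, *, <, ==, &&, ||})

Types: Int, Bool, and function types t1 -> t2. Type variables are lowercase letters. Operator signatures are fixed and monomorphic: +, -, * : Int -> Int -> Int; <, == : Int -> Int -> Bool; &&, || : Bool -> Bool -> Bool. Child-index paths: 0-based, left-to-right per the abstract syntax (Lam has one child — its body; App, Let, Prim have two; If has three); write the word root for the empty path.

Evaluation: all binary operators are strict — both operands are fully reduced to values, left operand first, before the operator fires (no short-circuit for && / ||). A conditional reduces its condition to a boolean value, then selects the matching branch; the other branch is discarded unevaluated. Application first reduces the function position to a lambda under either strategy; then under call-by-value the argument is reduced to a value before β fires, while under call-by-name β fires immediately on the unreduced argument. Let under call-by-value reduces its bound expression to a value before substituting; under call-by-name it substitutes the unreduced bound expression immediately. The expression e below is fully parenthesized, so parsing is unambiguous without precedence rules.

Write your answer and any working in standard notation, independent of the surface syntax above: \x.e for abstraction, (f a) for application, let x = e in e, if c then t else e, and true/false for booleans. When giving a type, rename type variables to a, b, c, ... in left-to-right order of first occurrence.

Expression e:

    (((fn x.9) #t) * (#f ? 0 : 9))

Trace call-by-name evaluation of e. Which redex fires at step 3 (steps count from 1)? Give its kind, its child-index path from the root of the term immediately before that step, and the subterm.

Working:
step 0: (((\x.9) true) * (if false then 0 else 9))
step 1: [beta@0] (9 * (if false then 0 else 9))
step 2: [if@1] (9 * 9)
step 3: [delta@root] 81

Answer: delta at root : (9 * 9)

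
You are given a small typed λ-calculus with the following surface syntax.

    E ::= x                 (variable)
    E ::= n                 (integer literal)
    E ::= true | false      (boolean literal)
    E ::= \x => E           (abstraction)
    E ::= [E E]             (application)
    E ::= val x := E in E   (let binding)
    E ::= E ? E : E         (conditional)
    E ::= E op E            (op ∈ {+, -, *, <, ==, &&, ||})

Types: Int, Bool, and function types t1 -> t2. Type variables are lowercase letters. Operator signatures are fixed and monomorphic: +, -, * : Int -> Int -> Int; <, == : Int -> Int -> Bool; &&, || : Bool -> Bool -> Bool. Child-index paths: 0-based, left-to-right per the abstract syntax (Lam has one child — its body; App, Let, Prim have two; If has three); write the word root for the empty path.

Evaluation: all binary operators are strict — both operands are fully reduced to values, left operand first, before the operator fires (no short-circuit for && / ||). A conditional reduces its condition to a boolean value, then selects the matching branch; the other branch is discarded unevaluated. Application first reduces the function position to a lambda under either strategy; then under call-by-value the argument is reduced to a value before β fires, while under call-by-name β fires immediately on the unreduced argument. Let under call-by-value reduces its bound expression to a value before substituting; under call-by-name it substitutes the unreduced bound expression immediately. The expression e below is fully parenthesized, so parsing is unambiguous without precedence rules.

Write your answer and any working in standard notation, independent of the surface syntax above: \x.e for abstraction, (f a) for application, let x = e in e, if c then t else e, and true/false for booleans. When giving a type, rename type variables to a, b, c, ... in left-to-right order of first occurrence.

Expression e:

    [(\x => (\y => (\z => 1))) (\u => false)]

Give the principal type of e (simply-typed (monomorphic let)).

Answer: a -> b -> Int

Trace:
\z._ : c -> Int
\y._ : b -> c -> Int
\x._ : a -> b -> c -> Int
\u._ : d -> Bool
  unify a -> b -> c -> Int ~ (d -> Bool) -> e
  unify a ~ d -> Bool
  unify b -> c -> Int ~ e
_ _ : b -> c -> Int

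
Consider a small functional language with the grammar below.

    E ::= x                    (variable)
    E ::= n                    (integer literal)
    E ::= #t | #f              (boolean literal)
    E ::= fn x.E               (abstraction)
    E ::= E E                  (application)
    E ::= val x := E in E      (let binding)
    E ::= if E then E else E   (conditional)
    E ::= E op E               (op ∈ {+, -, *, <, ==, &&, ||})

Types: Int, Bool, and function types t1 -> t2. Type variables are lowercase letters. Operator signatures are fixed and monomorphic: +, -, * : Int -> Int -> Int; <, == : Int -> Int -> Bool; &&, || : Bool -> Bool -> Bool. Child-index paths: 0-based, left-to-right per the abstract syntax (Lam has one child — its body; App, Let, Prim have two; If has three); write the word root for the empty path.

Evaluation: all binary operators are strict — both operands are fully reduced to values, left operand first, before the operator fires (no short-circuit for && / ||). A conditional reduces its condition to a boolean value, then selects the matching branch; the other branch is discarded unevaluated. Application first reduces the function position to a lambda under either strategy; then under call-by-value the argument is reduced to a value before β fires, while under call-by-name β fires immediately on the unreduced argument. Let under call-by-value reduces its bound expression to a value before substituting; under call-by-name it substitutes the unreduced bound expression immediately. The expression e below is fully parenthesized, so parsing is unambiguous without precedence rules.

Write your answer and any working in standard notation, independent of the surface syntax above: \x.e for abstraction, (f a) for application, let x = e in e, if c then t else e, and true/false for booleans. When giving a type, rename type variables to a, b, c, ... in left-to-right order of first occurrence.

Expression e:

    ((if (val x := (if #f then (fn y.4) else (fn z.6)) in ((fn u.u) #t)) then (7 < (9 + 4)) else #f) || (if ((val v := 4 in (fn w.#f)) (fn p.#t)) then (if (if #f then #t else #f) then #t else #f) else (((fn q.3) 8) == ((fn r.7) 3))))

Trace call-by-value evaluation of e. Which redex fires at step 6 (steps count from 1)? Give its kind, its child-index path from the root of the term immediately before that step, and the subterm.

Derivation:
step 0: ((if (let x = (if false then (\y.4) else (\z.6)) in ((\u.u) true)) then (7 < (9 + 4)) else false) || (if ((let v = 4 in (\w.false)) (\p.true)) then (if (if false then true else false) then true else false) else (((\q.3) 8) == ((\r.7) 3))))
step 1: [if@0.0.0] ((if (let x = (\z.6) in ((\u.u) true)) then (7 < (9 + 4)) else false) || (if ((let v = 4 in (\w.false)) (\p.true)) then (if (if false then true else false) then true else false) else (((\q.3) 8) == ((\r.7) 3))))
step 2: [let@0.0] ((if ((\u.u) true) then (7 < (9 + 4)) else false) || (if ((let v = 4 in (\w.false)) (\p.true)) then (if (if false then true else false) then true else false) else (((\q.3) 8) == ((\r.7) 3))))
step 3: [beta@0.0] ((if true then (7 < (9 + 4)) else false) || (if ((let v = 4 in (\w.false)) (\p.true)) then (if (if false then true else false) then true else false) else (((\q.3) 8) == ((\r.7) 3))))
step 4: [if@0] ((7 < (9 + 4)) || (if ((let v = 4 in (\w.false)) (\p.true)) then (if (if false then true else false) then true else false) else (((\q.3) 8) == ((\r.7) 3))))
step 5: [delta@0.1] ((7 < 13) || (if ((let v = 4 in (\w.false)) (\p.true)) then (if (if false then true else false) then true else false) else (((\q.3) 8) == ((\r.7) 3))))
step 6: [delta@0] (true || (if ((let v = 4 in (\w.false)) (\p.true)) then (if (if false then true else false) then true else false) else (((\q.3) 8) == ((\r.7) 3))))

Answer: delta at 0 : (7 < 13)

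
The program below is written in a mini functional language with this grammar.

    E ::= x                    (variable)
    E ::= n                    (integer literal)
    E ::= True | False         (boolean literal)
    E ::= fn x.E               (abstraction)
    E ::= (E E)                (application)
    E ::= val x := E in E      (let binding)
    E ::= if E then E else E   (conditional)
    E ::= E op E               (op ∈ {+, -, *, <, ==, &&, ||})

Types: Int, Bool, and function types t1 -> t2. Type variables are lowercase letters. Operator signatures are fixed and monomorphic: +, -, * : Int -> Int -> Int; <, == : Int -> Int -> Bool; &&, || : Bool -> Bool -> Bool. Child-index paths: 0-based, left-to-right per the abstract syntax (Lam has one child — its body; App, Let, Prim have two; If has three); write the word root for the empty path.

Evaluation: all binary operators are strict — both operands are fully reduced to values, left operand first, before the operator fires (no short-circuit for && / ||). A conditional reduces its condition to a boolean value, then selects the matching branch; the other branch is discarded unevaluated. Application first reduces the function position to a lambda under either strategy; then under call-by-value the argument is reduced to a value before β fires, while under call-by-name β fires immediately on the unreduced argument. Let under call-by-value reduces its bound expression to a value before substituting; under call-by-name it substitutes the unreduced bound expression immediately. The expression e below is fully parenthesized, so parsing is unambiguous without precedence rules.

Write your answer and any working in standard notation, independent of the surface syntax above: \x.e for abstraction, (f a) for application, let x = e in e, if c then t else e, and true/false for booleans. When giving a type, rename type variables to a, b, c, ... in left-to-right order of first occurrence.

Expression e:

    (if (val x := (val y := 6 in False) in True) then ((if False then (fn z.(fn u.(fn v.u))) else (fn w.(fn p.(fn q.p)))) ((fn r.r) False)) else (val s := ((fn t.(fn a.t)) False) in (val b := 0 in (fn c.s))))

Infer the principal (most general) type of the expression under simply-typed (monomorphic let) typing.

Trace:
let y : Int
let x : Bool
  unify Bool ~ Bool
  unify Bool ~ Bool
u : b
\v._ : c -> b
\u._ : b -> c -> b
\z._ : a -> b -> c -> b
p : e
\q._ : f -> e
\p._ : e -> f -> e
\w._ : d -> e -> f -> e
  unify a -> b -> c -> b ~ d -> e -> f -> e
  unify a ~ d
  unify b -> c -> b ~ e -> f -> e
  unify b ~ e
  unify c -> e ~ f -> e
  unify c ~ f
  unify e ~ e
r : g
\r._ : g -> g
  unify g -> g ~ Bool -> h
  unify g ~ Bool
  unify Bool ~ h
_ _ : Bool
  unify d -> e -> f -> e ~ Bool -> i
  unify d ~ Bool
  unify e -> f -> e ~ i
_ _ : e -> f -> e
t : j
\a._ : k -> j
\t._ : j -> k -> j
  unify j -> k -> j ~ Bool -> l
  unify j ~ Bool
  unify k -> Bool ~ l
_ _ : k -> Bool
let s : k -> Bool
let b : Int
s : k -> Bool
\c._ : m -> k -> Bool
  unify e -> f -> e ~ m -> k -> Bool
  unify e ~ m
  unify f -> m ~ k -> Bool
  unify f ~ k
  unify m ~ Bool

Answer: Bool -> a -> Bool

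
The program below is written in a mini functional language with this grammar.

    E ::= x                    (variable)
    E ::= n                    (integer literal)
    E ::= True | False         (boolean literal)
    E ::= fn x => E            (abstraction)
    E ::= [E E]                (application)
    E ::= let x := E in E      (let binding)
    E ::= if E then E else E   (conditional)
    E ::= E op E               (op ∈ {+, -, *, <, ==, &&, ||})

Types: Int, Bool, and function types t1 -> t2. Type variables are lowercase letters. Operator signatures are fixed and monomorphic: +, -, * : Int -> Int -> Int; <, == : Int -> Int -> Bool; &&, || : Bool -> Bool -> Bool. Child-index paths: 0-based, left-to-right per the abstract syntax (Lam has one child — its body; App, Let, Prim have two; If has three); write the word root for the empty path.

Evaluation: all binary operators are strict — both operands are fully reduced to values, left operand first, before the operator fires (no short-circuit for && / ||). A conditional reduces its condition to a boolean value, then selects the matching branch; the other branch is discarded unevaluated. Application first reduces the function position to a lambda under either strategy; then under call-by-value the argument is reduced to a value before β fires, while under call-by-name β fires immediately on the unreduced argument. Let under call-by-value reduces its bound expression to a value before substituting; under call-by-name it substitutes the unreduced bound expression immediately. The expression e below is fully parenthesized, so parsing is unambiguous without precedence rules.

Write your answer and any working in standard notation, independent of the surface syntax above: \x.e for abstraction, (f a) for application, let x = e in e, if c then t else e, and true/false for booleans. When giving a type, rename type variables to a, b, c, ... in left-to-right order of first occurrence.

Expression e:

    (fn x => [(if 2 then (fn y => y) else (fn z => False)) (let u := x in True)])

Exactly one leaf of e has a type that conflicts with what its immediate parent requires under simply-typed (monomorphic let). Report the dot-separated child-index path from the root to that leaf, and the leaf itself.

Answer: 0.0.0 : 2

Working:
  unify Int ~ Bool
  FAIL: mismatch Int ~ Bool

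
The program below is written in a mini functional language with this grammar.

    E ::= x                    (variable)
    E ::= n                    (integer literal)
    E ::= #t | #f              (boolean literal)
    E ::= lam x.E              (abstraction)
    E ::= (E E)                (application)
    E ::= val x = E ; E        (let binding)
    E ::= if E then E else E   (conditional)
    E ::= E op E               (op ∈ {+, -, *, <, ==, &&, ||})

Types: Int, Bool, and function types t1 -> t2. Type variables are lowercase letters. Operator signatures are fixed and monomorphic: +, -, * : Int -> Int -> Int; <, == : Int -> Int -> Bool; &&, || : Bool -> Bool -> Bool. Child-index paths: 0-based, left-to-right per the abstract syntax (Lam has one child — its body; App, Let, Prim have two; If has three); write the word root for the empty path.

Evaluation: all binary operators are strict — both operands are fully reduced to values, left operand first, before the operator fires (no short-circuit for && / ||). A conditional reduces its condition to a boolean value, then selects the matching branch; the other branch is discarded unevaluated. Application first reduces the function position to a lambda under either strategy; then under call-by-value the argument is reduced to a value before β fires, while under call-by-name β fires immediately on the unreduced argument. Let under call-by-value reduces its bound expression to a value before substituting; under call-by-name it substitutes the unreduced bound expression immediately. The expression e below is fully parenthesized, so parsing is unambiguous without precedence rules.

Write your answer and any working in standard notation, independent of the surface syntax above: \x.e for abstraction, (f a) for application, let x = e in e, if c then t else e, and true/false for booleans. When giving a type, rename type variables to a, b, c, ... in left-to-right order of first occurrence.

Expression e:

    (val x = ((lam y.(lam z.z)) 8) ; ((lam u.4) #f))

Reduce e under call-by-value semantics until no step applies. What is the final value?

Working:
step 0: (let x = ((\y.(\z.z)) 8) in ((\u.4) false))
step 1: [beta@0] (let x = (\z.z) in ((\u.4) false))
step 2: [let@root] ((\u.4) false)
step 3: [beta@root] 4

Answer: 4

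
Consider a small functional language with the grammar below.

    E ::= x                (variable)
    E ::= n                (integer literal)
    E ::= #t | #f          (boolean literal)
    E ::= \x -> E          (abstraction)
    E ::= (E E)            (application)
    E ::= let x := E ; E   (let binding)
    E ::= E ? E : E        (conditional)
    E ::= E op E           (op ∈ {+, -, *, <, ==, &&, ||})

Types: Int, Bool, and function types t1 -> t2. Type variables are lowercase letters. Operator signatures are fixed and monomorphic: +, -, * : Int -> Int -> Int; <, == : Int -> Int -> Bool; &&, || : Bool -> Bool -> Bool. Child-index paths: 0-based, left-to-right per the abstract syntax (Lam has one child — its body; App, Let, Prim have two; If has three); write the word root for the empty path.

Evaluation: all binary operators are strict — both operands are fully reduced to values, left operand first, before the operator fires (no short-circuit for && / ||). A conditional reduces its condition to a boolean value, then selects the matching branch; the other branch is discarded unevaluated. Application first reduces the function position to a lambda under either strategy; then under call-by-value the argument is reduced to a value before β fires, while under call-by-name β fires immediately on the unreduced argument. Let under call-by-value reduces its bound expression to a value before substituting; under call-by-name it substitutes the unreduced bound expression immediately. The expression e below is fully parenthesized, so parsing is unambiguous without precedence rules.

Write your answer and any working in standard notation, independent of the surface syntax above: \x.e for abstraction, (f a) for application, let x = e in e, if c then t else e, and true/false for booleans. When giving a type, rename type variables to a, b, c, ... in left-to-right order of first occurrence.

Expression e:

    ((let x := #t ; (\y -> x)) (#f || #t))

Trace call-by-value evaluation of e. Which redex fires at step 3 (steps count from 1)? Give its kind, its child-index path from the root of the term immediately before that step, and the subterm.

Trace:
step 0: ((let x = true in (\y.x)) (false || true))
step 1: [let@0] ((\y.true) (false || true))
step 2: [delta@1] ((\y.true) true)
step 3: [beta@root] true

Answer: beta at root : ((\y.true) true)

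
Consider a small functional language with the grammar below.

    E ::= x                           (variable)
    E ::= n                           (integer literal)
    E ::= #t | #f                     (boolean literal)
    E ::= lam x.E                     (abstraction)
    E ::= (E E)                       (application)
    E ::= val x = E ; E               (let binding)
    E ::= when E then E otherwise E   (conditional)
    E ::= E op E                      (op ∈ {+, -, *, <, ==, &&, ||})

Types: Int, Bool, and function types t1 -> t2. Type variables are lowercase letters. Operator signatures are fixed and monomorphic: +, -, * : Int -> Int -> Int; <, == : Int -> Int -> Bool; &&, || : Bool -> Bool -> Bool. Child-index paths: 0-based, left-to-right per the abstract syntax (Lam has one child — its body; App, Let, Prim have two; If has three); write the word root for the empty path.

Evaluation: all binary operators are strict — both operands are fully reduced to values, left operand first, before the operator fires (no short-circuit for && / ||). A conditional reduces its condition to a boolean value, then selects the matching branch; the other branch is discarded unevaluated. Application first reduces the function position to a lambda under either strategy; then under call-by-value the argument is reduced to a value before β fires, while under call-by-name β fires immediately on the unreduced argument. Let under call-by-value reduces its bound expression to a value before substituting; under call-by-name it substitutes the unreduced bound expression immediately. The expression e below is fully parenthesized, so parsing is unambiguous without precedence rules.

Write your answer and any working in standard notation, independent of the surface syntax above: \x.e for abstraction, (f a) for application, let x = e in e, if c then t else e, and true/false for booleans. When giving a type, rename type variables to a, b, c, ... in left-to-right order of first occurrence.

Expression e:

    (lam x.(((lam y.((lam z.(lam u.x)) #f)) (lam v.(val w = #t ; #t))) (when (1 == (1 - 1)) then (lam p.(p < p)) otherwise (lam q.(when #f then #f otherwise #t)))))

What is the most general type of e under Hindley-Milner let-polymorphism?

Answer: a -> a

Trace:
x : a
\u._ : d -> a
\z._ : c -> d -> a
  unify c -> d -> a ~ Bool -> e
  unify c ~ Bool
  unify d -> a ~ e
_ _ : d -> a
\y._ : b -> d -> a
let w : Bool
\v._ : f -> Bool
  unify b -> d -> a ~ (f -> Bool) -> g
  unify b ~ f -> Bool
  unify d -> a ~ g
_ _ : d -> a
  unify Int ~ Int
  unify Int ~ Int
  unify Int ~ Int
  unify Int ~ Int
  unify Bool ~ Bool
p : h
  unify h ~ Int
p : Int
  unify Int ~ Int
\p._ : Int -> Bool
  unify Bool ~ Bool
  unify Bool ~ Bool
\q._ : i -> Bool
  unify Int -> Bool ~ i -> Bool
  unify Int ~ i
  unify Bool ~ Bool
  unify d -> a ~ (Int -> Bool) -> j
  unify d ~ Int -> Bool
  unify a ~ j
_ _ : j
\x._ : j -> j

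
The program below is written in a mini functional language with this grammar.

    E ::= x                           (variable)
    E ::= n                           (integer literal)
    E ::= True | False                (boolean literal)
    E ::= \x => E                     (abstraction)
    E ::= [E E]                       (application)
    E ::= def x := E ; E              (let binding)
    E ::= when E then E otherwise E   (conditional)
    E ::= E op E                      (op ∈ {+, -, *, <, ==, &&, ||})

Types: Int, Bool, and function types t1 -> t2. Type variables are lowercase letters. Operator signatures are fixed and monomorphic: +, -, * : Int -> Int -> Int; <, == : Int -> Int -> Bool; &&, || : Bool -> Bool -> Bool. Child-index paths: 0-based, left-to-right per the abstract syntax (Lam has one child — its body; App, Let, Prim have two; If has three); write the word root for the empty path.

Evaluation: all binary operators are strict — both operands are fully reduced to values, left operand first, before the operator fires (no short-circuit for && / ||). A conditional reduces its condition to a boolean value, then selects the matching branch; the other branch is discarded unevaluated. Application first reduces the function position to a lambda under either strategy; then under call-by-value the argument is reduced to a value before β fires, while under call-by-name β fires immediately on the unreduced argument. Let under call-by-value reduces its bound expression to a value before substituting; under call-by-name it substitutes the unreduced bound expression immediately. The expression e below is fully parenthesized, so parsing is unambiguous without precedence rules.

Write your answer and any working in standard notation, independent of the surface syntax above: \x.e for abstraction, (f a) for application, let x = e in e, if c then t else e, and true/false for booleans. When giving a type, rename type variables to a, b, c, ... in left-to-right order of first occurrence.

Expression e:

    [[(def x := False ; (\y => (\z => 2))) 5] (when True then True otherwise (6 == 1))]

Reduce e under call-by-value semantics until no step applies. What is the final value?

Answer: 2

Trace:
step 0: (((let x = false in (\y.(\z.2))) 5) (if true then true else (6 == 1)))
step 1: [let@0.0] (((\y.(\z.2)) 5) (if true then true else (6 == 1)))
step 2: [beta@0] ((\z.2) (if true then true else (6 == 1)))
step 3: [if@1] ((\z.2) true)
step 4: [beta@root] 2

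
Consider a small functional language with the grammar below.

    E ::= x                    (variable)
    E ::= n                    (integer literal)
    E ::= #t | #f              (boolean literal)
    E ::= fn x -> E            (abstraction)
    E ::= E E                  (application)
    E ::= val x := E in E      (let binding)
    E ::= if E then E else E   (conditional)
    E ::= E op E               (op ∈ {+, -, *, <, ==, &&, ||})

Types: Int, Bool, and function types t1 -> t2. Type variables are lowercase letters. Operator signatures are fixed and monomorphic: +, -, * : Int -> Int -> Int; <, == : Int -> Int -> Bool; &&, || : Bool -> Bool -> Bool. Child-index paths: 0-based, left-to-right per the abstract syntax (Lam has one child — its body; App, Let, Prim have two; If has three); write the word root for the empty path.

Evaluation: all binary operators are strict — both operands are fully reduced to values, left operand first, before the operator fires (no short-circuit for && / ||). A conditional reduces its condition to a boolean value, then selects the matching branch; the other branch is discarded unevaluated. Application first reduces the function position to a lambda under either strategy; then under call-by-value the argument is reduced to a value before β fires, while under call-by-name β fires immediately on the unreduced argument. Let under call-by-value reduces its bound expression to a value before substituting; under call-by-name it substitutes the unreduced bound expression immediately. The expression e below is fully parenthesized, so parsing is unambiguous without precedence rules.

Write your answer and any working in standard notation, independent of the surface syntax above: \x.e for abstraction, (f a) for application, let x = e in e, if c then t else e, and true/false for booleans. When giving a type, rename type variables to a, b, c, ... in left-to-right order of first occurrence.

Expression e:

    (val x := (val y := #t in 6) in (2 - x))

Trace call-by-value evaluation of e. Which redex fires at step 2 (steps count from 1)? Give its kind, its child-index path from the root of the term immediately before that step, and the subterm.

Derivation:
step 0: (let x = (let y = true in 6) in (2 - x))
step 1: [let@0] (let x = 6 in (2 - x))
step 2: [let@root] (2 - 6)

Answer: let at root : (let x = 6 in (2 - x))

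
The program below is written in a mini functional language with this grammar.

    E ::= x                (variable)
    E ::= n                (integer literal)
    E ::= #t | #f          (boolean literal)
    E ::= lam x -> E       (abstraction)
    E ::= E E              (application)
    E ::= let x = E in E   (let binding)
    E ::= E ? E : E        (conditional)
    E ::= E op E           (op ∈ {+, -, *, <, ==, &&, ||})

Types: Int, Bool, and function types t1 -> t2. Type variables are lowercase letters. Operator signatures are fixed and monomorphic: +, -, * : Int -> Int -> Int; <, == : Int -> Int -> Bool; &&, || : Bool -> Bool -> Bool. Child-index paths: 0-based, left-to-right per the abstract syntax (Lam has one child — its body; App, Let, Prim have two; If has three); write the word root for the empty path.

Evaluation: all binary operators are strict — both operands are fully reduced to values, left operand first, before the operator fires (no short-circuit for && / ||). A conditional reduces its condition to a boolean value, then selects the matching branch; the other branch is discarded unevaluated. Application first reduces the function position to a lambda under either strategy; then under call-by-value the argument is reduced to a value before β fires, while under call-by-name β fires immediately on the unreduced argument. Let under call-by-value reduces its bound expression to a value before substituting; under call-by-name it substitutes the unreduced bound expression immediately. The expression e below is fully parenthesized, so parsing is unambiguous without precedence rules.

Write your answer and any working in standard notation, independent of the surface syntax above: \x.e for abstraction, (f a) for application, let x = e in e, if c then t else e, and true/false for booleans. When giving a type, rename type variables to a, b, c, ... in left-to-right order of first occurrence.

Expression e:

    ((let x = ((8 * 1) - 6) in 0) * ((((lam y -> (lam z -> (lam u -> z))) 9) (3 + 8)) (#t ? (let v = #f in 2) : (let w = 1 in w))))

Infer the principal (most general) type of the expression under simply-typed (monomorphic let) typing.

Working:
  unify Int ~ Int
  unify Int ~ Int
  unify Int ~ Int
  unify Int ~ Int
let x : Int
  unify Int ~ Int
z : b
\u._ : c -> b
\z._ : b -> c -> b
\y._ : a -> b -> c -> b
  unify a -> b -> c -> b ~ Int -> d
  unify a ~ Int
  unify b -> c -> b ~ d
_ _ : b -> c -> b
  unify Int ~ Int
  unify Int ~ Int
  unify b -> c -> b ~ Int -> e
  unify b ~ Int
  unify c -> Int ~ e
_ _ : c -> Int
  unify Bool ~ Bool
let v : Bool
let w : Int
w : Int
  unify Int ~ Int
  unify c -> Int ~ Int -> f
  unify c ~ Int
  unify Int ~ f
_ _ : Int
  unify Int ~ Int

Answer: Int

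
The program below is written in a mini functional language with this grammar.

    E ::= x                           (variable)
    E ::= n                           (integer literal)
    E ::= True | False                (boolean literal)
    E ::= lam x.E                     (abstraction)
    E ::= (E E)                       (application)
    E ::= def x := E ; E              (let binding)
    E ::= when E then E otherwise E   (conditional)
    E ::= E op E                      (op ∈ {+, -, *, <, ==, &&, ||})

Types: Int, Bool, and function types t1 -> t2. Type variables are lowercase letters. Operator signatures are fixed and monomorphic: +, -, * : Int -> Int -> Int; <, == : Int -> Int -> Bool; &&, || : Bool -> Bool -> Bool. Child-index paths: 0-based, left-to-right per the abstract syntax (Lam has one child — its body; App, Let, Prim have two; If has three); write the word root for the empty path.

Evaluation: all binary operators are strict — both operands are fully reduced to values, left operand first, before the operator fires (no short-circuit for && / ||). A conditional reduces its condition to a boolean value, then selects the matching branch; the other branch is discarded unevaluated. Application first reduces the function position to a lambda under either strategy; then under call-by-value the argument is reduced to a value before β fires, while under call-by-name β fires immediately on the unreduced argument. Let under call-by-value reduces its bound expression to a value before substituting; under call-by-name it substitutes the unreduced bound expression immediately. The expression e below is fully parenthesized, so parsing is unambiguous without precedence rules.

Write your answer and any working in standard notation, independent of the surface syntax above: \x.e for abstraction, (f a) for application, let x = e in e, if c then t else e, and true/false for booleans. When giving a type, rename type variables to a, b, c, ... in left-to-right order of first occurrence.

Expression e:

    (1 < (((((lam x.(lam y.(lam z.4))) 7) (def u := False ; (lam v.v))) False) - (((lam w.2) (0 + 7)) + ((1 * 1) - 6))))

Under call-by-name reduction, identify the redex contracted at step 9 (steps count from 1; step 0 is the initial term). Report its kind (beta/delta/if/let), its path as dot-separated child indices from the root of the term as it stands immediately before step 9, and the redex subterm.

Answer: delta at root : (1 < 7)

Derivation:
step 0: (1 < (((((\x.(\y.(\z.4))) 7) (let u = false in (\v.v))) false) - (((\w.2) (0 + 7)) + ((1 * 1) - 6))))
step 1: [beta@1.0.0.0] (1 < ((((\y.(\z.4)) (let u = false in (\v.v))) false) - (((\w.2) (0 + 7)) + ((1 * 1) - 6))))
step 2: [beta@1.0.0] (1 < (((\z.4) false) - (((\w.2) (0 + 7)) + ((1 * 1) - 6))))
step 3: [beta@1.0] (1 < (4 - (((\w.2) (0 + 7)) + ((1 * 1) - 6))))
step 4: [beta@1.1.0] (1 < (4 - (2 + ((1 * 1) - 6))))
step 5: [delta@1.1.1.0] (1 < (4 - (2 + (1 - 6))))
step 6: [delta@1.1.1] (1 < (4 - (2 + -5)))
step 7: [delta@1.1] (1 < (4 - -3))
step 8: [delta@1] (1 < 7)
step 9: [delta@root] true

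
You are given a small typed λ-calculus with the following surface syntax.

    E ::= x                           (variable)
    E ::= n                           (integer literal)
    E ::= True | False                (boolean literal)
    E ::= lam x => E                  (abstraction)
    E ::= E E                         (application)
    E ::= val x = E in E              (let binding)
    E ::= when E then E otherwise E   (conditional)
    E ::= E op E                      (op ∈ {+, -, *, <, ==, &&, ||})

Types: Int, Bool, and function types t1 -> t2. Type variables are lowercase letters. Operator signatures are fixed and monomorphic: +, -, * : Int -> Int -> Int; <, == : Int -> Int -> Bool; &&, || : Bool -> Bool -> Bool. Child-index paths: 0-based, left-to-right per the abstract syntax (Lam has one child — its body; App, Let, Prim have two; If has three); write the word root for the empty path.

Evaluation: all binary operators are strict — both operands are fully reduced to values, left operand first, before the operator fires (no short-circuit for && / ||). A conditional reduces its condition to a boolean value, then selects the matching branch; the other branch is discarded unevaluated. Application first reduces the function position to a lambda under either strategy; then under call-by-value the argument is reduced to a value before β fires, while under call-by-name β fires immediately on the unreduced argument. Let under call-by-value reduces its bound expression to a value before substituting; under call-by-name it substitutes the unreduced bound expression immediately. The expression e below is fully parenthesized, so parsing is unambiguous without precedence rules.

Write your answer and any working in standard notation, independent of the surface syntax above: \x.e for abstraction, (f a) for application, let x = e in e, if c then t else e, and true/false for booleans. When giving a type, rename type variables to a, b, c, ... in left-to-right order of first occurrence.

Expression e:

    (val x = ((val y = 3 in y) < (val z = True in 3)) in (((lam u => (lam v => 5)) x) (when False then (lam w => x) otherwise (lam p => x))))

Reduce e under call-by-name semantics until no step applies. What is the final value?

Working:
step 0: (let x = ((let y = 3 in y) < (let z = true in 3)) in (((\u.(\v.5)) x) (if false then (\w.x) else (\p.x))))
step 1: [let@root] (((\u.(\v.5)) ((let y = 3 in y) < (let z = true in 3))) (if false then (\w.((let y = 3 in y) < (let z = true in 3))) else (\p.((let y = 3 in y) < (let z = true in 3)))))
step 2: [beta@0] ((\v.5) (if false then (\w.((let y = 3 in y) < (let z = true in 3))) else (\p.((let y = 3 in y) < (let z = true in 3)))))
step 3: [beta@root] 5

Answer: 5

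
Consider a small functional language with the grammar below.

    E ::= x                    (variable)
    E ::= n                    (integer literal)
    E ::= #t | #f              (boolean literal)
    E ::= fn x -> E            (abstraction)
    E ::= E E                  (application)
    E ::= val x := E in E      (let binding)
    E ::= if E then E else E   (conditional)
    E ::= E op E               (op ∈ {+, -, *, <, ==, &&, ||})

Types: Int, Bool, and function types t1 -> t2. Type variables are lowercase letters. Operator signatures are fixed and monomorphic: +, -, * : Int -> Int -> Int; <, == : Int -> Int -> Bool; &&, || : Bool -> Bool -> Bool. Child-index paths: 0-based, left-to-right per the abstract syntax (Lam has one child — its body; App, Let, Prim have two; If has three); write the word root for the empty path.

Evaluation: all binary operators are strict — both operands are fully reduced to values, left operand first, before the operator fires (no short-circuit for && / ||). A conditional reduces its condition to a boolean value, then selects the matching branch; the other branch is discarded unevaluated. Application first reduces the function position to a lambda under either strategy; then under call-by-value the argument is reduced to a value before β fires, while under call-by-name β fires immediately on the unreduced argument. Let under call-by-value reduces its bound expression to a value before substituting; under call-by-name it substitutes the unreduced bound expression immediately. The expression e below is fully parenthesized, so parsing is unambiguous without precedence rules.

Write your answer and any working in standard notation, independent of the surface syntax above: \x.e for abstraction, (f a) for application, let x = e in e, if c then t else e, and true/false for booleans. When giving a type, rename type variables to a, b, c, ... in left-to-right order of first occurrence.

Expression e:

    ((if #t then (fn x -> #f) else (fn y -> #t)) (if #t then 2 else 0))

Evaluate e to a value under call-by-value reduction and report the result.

Working:
step 0: ((if true then (\x.false) else (\y.true)) (if true then 2 else 0))
step 1: [if@0] ((\x.false) (if true then 2 else 0))
step 2: [if@1] ((\x.false) 2)
step 3: [beta@root] false

Answer: false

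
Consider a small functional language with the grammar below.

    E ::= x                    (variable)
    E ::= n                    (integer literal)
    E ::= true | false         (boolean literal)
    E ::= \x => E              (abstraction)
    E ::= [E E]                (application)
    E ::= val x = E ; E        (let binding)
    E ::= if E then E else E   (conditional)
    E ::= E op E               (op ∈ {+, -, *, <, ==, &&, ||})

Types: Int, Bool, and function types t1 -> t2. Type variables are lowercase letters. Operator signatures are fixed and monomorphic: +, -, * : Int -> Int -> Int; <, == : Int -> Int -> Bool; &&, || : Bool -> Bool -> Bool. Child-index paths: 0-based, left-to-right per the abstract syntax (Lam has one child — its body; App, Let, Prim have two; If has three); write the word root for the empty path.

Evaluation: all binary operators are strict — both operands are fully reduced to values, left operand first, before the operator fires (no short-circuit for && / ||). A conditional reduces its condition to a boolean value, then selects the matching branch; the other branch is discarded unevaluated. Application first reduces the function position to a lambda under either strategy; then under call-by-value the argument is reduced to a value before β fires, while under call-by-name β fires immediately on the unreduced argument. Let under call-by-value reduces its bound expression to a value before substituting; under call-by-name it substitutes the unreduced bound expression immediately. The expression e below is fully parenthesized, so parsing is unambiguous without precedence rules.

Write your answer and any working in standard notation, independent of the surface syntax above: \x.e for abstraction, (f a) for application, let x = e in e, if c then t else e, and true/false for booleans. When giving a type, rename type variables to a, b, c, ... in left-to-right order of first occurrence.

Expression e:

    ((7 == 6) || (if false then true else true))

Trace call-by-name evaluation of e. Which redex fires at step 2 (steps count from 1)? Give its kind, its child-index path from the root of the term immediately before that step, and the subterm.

Answer: if at 1 : (if false then true else true)

Trace:
step 0: ((7 == 6) || (if false then true else true))
step 1: [delta@0] (false || (if false then true else true))
step 2: [if@1] (false || true)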